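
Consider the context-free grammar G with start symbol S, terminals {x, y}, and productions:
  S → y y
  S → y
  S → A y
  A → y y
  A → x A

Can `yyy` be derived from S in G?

S ⇒ Ay ⇒ yyy

yes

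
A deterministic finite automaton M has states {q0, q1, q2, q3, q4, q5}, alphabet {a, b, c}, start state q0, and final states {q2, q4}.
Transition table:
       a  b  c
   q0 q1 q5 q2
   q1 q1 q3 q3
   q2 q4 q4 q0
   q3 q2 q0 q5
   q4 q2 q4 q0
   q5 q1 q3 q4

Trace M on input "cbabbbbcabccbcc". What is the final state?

q2

q0 --c--> q2
q2 --b--> q4
q4 --a--> q2
q2 --b--> q4
q4 --b--> q4
q4 --b--> q4
q4 --b--> q4
q4 --c--> q0
q0 --a--> q1
q1 --b--> q3
q3 --c--> q5
q5 --c--> q4
q4 --b--> q4
q4 --c--> q0
q0 --c--> q2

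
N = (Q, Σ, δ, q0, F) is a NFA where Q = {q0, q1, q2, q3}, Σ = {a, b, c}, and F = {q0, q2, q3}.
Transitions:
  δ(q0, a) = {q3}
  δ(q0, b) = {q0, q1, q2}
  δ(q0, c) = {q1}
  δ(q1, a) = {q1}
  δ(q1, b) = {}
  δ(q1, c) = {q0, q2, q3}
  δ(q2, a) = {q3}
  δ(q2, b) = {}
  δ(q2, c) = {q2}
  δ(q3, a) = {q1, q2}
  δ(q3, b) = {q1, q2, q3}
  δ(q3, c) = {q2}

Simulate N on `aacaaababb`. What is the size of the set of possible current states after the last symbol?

Start: {q0}
read a: {q3}
read a: {q1, q2}
read c: {q0, q2, q3}
read a: {q1, q2, q3}
read a: {q1, q2, q3}
read a: {q1, q2, q3}
read b: {q1, q2, q3}
read a: {q1, q2, q3}
read b: {q1, q2, q3}
read b: {q1, q2, q3}
Final reachable set {q1, q2, q3} has 3 states.

3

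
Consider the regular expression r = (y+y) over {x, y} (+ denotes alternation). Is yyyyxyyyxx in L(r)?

no

Neither y nor y matches yyyyxyyyxx.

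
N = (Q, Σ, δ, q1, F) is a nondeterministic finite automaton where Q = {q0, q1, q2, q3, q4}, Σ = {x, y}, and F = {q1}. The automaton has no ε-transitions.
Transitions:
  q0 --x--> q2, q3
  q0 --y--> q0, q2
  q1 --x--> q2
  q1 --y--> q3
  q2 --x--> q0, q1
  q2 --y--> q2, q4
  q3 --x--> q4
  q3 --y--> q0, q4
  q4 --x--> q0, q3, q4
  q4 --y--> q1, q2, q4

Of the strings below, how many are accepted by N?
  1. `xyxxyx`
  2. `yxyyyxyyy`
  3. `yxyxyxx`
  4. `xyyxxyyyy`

`xyxxyx`: accepted
`yxyyyxyyy`: accepted
`yxyxyxx`: accepted
`xyyxxyyyy`: accepted

4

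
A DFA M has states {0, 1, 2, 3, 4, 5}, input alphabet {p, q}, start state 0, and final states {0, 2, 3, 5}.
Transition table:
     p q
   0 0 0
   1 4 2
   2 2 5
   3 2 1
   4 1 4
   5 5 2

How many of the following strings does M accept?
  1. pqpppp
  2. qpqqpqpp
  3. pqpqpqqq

pqpppp: accepted
qpqqpqpp: accepted
pqpqpqqq: accepted

3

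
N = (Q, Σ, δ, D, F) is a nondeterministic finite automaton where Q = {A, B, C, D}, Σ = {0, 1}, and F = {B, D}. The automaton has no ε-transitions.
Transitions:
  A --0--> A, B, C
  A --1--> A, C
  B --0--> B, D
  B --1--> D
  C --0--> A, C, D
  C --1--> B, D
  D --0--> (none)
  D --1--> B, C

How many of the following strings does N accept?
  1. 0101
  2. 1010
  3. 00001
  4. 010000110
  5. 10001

2

0101: rejected
1010: accepted
00001: rejected
010000110: rejected
10001: accepted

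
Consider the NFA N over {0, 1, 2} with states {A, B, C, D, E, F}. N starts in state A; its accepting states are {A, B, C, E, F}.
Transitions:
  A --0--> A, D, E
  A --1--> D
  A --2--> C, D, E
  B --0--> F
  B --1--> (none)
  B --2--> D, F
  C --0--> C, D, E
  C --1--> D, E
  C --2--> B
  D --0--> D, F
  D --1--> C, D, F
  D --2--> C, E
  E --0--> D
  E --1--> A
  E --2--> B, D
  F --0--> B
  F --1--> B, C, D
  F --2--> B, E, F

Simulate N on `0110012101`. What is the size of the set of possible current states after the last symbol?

Start: {A}
read 0: {A, D, E}
read 1: {A, C, D, F}
read 1: {B, C, D, E, F}
read 0: {B, C, D, E, F}
read 0: {B, C, D, E, F}
read 1: {A, B, C, D, E, F}
read 2: {B, C, D, E, F}
read 1: {A, B, C, D, E, F}
read 0: {A, B, C, D, E, F}
read 1: {A, B, C, D, E, F}
Final reachable set {A, B, C, D, E, F} has 6 states.

6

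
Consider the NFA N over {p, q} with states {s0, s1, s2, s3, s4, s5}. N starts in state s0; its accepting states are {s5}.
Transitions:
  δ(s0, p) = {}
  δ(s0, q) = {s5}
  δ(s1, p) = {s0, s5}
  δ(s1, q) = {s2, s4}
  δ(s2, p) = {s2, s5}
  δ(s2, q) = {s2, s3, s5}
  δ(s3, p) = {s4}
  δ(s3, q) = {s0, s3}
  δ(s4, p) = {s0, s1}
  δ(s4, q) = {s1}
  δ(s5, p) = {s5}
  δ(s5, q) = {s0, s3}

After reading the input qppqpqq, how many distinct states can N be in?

Start: {s0}
read q: {s5}
read p: {s5}
read p: {s5}
read q: {s0, s3}
read p: {s4}
read q: {s1}
read q: {s2, s4}
Final reachable set {s2, s4} has 2 states.

2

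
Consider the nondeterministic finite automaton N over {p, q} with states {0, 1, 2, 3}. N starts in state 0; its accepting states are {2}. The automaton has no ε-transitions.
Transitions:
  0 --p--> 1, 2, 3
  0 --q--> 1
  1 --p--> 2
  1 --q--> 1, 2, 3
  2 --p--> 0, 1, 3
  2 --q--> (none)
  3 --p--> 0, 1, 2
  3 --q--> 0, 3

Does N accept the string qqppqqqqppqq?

Start: {0}
read q: {1}
read q: {1, 2, 3}
read p: {0, 1, 2, 3}
read p: {0, 1, 2, 3}
read q: {0, 1, 2, 3}
read q: {0, 1, 2, 3}
read q: {0, 1, 2, 3}
read q: {0, 1, 2, 3}
read p: {0, 1, 2, 3}
read p: {0, 1, 2, 3}
read q: {0, 1, 2, 3}
read q: {0, 1, 2, 3}
Reachable ∩ accepting = {2} — nonempty.

accepted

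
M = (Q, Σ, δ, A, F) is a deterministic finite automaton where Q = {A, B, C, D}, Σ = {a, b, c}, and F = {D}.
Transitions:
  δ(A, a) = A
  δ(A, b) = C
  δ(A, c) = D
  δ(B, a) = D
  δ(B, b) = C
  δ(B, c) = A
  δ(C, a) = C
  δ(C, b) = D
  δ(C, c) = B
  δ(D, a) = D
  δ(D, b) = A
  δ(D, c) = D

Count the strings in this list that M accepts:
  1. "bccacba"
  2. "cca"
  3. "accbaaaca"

2

"bccacba": rejected
"cca": accepted
"accbaaaca": accepted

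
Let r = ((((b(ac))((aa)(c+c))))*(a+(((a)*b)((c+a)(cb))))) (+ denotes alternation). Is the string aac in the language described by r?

no

No split of aac into u·v has (((b(ac))((aa)(c+c))))* matching u and (a+(((a)*b)((c+a)(cb)))) matching v.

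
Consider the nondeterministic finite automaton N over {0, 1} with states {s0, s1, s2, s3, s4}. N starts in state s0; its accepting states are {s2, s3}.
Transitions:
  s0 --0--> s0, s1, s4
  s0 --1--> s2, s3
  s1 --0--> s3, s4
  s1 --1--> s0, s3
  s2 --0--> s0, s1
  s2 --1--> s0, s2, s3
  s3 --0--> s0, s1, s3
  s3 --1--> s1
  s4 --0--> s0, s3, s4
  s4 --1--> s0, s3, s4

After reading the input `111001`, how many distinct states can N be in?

5

Start: {s0}
read 1: {s2, s3}
read 1: {s0, s1, s2, s3}
read 1: {s0, s1, s2, s3}
read 0: {s0, s1, s3, s4}
read 0: {s0, s1, s3, s4}
read 1: {s0, s1, s2, s3, s4}
Final reachable set {s0, s1, s2, s3, s4} has 5 states.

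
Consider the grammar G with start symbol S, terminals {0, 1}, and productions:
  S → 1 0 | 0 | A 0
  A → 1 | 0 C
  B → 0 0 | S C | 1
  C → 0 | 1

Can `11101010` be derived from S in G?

no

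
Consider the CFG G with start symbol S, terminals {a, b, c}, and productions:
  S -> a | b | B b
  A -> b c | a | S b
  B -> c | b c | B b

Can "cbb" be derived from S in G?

S ⇒ Bb ⇒ Bbb ⇒ cbb

yes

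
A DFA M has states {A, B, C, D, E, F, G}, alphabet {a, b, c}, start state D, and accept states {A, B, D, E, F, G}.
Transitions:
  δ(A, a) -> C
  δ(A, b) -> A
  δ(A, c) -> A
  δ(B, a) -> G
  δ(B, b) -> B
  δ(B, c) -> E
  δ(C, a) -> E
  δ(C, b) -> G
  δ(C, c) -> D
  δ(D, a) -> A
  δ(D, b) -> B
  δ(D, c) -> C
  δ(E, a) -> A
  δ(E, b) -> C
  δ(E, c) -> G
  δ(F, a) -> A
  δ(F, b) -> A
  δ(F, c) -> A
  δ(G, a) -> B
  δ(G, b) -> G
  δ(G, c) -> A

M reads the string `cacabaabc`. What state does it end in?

E

D --c--> C
C --a--> E
E --c--> G
G --a--> B
B --b--> B
B --a--> G
G --a--> B
B --b--> B
B --c--> E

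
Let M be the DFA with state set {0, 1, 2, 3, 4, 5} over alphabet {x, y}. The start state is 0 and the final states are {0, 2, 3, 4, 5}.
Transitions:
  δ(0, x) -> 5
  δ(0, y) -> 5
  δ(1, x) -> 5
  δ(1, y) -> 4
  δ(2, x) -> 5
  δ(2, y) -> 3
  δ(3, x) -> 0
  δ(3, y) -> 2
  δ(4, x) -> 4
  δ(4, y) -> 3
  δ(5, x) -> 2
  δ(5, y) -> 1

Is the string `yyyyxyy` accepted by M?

0 --y--> 5
5 --y--> 1
1 --y--> 4
4 --y--> 3
3 --x--> 0
0 --y--> 5
5 --y--> 1
End in state 1, which is not an accepting state.

rejected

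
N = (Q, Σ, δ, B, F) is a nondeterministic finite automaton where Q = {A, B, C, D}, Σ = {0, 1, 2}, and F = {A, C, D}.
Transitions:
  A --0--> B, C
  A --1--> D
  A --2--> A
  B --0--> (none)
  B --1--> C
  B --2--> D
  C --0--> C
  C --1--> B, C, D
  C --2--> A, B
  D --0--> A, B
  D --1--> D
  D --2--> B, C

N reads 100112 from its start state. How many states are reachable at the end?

4

Start: {B}
read 1: {C}
read 0: {C}
read 0: {C}
read 1: {B, C, D}
read 1: {B, C, D}
read 2: {A, B, C, D}
Final reachable set {A, B, C, D} has 4 states.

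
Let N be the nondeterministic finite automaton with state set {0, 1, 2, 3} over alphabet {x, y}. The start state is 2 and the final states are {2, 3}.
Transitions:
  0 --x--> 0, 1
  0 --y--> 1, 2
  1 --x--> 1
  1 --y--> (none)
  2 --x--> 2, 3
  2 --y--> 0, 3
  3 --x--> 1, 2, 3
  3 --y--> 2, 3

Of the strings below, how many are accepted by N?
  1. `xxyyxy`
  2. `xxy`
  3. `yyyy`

3

`xxyyxy`: accepted
`xxy`: accepted
`yyyy`: accepted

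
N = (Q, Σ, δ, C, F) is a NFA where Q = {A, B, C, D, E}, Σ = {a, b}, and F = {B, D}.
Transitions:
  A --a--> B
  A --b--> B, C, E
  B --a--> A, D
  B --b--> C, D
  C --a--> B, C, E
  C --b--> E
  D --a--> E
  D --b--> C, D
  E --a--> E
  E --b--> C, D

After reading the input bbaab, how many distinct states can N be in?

Start: {C}
read b: {E}
read b: {C, D}
read a: {B, C, E}
read a: {A, B, C, D, E}
read b: {B, C, D, E}
Final reachable set {B, C, D, E} has 4 states.

4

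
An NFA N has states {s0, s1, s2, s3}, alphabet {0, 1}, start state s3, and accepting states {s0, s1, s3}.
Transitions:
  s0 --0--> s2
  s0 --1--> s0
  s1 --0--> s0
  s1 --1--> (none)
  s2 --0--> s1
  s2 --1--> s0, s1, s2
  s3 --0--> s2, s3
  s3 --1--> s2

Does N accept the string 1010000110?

rejected

Start: {s3}
read 1: {s2}
read 0: {s1}
read 1: {}
The reachable set is empty and stays empty for the remaining 7 symbols.
Reachable ∩ accepting = {} — empty.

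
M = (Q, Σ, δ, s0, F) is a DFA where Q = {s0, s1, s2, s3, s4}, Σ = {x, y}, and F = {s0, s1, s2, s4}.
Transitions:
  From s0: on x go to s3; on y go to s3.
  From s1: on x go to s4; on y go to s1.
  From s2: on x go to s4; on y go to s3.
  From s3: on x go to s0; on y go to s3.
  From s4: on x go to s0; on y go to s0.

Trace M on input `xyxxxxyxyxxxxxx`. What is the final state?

s3

s0 --x--> s3
s3 --y--> s3
s3 --x--> s0
s0 --x--> s3
s3 --x--> s0
s0 --x--> s3
s3 --y--> s3
s3 --x--> s0
s0 --y--> s3
s3 --x--> s0
s0 --x--> s3
s3 --x--> s0
s0 --x--> s3
s3 --x--> s0
s0 --x--> s3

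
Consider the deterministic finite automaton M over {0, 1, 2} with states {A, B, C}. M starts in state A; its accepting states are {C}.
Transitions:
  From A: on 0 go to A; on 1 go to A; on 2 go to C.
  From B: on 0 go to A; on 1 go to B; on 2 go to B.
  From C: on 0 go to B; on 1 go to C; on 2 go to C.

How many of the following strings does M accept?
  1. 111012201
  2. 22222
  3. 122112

111012201: rejected
22222: accepted
122112: accepted

2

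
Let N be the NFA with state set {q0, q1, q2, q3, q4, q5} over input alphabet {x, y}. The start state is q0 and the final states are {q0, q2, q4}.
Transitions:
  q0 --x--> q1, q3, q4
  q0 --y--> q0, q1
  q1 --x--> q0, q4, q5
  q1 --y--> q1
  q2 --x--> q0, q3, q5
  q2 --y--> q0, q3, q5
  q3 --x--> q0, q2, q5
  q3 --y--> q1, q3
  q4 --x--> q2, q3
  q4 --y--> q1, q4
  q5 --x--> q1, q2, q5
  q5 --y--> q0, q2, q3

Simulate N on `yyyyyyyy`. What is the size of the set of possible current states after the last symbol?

Start: {q0}
read y: {q0, q1}
read y: {q0, q1}
read y: {q0, q1}
read y: {q0, q1}
read y: {q0, q1}
read y: {q0, q1}
read y: {q0, q1}
read y: {q0, q1}
Final reachable set {q0, q1} has 2 states.

2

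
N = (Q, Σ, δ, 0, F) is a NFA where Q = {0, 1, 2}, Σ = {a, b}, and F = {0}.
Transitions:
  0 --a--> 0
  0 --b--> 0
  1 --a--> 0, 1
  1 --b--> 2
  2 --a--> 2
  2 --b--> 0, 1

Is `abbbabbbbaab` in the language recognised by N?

Start: {0}
read a: {0}
read b: {0}
read b: {0}
read b: {0}
read a: {0}
read b: {0}
read b: {0}
read b: {0}
read b: {0}
read a: {0}
read a: {0}
read b: {0}
Reachable ∩ accepting = {0} — nonempty.

accepted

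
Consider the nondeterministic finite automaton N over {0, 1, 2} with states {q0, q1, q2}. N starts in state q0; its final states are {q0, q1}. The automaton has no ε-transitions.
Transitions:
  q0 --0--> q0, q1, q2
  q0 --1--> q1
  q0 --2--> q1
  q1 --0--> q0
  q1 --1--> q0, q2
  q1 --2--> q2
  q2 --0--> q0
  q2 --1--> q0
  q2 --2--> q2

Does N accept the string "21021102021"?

accepted

Start: {q0}
read 2: {q1}
read 1: {q0, q2}
read 0: {q0, q1, q2}
read 2: {q1, q2}
read 1: {q0, q2}
read 1: {q0, q1}
read 0: {q0, q1, q2}
read 2: {q1, q2}
read 0: {q0}
read 2: {q1}
read 1: {q0, q2}
Reachable ∩ accepting = {q0} — nonempty.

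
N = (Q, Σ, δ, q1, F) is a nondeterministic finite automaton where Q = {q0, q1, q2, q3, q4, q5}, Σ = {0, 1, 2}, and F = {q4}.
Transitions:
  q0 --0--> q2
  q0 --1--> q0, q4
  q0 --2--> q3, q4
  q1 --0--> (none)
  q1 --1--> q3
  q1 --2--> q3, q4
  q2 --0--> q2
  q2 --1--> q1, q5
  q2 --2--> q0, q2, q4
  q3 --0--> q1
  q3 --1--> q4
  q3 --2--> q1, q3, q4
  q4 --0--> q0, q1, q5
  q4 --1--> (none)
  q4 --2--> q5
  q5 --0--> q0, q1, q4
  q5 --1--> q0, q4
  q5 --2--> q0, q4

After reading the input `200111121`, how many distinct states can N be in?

Start: {q1}
read 2: {q3, q4}
read 0: {q0, q1, q5}
read 0: {q0, q1, q2, q4}
read 1: {q0, q1, q3, q4, q5}
read 1: {q0, q3, q4}
read 1: {q0, q4}
read 1: {q0, q4}
read 2: {q3, q4, q5}
read 1: {q0, q4}
Final reachable set {q0, q4} has 2 states.

2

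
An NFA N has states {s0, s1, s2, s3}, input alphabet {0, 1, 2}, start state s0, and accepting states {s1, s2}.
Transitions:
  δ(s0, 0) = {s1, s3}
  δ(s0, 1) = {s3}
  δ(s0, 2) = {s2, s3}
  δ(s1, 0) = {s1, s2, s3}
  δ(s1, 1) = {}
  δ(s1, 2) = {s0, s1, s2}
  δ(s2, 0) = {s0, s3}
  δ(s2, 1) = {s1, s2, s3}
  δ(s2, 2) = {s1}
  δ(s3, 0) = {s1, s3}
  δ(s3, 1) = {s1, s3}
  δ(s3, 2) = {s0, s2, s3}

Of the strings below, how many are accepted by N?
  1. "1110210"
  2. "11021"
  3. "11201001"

"1110210": accepted
"11021": accepted
"11201001": accepted

3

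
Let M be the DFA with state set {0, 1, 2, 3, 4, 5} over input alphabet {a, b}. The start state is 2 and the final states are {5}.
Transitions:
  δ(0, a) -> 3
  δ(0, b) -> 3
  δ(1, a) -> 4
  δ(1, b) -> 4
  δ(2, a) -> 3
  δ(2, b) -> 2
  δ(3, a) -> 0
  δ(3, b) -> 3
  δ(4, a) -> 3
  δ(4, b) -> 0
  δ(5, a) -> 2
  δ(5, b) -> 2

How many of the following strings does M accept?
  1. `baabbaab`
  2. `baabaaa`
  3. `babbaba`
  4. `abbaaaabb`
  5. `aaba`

`baabbaab`: rejected
`baabaaa`: rejected
`babbaba`: rejected
`abbaaaabb`: rejected
`aaba`: rejected

0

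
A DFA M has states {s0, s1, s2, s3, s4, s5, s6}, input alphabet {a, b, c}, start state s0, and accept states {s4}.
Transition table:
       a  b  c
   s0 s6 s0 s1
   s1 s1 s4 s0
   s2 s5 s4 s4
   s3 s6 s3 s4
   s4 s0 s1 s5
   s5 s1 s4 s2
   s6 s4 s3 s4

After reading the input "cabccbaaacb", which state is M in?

s4

s0 --c--> s1
s1 --a--> s1
s1 --b--> s4
s4 --c--> s5
s5 --c--> s2
s2 --b--> s4
s4 --a--> s0
s0 --a--> s6
s6 --a--> s4
s4 --c--> s5
s5 --b--> s4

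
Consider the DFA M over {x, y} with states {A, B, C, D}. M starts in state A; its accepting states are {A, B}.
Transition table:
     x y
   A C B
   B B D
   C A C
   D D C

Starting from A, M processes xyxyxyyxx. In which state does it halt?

C

A --x--> C
C --y--> C
C --x--> A
A --y--> B
B --x--> B
B --y--> D
D --y--> C
C --x--> A
A --x--> C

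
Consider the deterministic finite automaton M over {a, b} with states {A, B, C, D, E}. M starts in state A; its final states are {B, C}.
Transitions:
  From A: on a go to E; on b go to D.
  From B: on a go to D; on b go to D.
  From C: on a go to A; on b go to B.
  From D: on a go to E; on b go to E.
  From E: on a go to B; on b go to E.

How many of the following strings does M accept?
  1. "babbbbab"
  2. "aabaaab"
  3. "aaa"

"babbbbab": rejected
"aabaaab": rejected
"aaa": rejected

0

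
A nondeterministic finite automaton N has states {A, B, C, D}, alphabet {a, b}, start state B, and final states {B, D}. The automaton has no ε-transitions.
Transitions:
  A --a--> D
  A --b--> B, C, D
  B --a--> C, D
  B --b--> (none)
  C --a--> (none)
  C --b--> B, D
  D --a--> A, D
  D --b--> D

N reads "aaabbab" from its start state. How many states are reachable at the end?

3

Start: {B}
read a: {C, D}
read a: {A, D}
read a: {A, D}
read b: {B, C, D}
read b: {B, D}
read a: {A, C, D}
read b: {B, C, D}
Final reachable set {B, C, D} has 3 states.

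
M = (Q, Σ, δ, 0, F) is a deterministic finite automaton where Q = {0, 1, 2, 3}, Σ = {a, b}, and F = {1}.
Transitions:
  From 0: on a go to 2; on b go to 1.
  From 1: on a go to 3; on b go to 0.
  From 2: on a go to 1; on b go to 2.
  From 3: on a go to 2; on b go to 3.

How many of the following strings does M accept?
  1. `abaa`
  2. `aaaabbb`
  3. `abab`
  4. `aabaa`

`abaa`: rejected
`aaaabbb`: rejected
`abab`: rejected
`aabaa`: accepted

1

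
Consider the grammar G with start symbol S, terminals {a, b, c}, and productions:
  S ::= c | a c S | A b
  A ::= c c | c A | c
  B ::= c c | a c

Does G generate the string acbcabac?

no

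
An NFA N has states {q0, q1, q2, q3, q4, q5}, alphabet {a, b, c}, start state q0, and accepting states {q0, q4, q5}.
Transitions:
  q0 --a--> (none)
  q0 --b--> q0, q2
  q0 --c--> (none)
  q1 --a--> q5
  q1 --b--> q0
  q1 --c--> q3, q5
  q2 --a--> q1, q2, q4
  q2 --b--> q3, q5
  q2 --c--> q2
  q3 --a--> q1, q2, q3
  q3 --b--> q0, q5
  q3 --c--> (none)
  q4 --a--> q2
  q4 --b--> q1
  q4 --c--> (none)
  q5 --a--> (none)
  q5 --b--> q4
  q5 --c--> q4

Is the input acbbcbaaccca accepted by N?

rejected

Start: {q0}
read a: {}
The reachable set is empty and stays empty for the remaining 11 symbols.
Reachable ∩ accepting = {} — empty.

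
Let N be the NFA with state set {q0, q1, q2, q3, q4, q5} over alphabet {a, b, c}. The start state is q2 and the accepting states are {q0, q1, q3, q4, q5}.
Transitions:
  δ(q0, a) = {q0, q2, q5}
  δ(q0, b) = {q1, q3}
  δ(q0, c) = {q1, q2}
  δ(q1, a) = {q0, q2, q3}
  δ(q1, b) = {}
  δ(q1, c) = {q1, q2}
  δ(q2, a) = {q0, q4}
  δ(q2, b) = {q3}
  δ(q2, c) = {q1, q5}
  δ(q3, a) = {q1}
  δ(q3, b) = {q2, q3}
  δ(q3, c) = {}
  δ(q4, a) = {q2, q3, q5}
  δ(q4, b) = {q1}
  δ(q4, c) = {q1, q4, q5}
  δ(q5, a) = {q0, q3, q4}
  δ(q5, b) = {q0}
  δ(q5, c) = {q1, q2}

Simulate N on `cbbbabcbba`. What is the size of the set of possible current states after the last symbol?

Start: {q2}
read c: {q1, q5}
read b: {q0}
read b: {q1, q3}
read b: {q2, q3}
read a: {q0, q1, q4}
read b: {q1, q3}
read c: {q1, q2}
read b: {q3}
read b: {q2, q3}
read a: {q0, q1, q4}
Final reachable set {q0, q1, q4} has 3 states.

3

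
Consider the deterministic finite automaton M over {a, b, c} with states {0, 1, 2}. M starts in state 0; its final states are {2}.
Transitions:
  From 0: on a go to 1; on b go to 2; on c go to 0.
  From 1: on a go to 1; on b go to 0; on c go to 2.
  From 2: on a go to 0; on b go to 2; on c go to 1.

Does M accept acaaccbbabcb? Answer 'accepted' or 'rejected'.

rejected

0 --a--> 1
1 --c--> 2
2 --a--> 0
0 --a--> 1
1 --c--> 2
2 --c--> 1
1 --b--> 0
0 --b--> 2
2 --a--> 0
0 --b--> 2
2 --c--> 1
1 --b--> 0
End in state 0, which is not an accepting state.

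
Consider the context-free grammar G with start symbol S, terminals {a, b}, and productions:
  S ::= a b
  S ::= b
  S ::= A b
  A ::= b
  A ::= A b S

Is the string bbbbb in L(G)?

yes

S ⇒ Ab ⇒ AbSb ⇒ bbSb ⇒ bbAbb ⇒ bbbbb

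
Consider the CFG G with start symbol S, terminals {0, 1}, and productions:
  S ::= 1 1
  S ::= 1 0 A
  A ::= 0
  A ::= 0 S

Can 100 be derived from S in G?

S ⇒ 10A ⇒ 100

yes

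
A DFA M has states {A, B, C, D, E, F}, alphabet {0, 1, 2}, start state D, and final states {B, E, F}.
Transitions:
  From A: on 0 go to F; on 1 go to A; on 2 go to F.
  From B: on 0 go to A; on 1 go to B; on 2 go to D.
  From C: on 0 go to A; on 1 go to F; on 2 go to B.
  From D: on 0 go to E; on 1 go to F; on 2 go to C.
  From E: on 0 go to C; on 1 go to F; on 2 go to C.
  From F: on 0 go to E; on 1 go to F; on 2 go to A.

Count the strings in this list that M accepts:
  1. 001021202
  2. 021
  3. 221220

001021202: rejected
021: accepted
221220: rejected

1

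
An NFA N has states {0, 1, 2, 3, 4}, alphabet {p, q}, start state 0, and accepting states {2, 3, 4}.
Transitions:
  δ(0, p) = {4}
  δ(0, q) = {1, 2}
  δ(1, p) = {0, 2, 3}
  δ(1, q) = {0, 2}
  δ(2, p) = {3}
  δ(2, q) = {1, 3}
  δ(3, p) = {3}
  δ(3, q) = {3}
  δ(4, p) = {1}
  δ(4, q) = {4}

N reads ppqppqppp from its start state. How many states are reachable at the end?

3

Start: {0}
read p: {4}
read p: {1}
read q: {0, 2}
read p: {3, 4}
read p: {1, 3}
read q: {0, 2, 3}
read p: {3, 4}
read p: {1, 3}
read p: {0, 2, 3}
Final reachable set {0, 2, 3} has 3 states.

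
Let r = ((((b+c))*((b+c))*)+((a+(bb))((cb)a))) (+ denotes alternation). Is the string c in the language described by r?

yes

The left alternative (((b+c))*((b+c))*) matches c.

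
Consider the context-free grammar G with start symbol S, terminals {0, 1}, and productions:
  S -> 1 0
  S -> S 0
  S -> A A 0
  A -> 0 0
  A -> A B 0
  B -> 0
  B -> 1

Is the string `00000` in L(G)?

S ⇒ AA0 ⇒ 00A0 ⇒ 00000

yes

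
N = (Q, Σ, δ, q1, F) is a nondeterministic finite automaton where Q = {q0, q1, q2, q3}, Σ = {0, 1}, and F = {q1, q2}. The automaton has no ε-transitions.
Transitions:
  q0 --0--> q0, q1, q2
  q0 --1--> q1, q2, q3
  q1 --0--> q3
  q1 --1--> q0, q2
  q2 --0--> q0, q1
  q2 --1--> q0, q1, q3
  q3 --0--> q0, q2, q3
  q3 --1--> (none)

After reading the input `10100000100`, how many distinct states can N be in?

4

Start: {q1}
read 1: {q0, q2}
read 0: {q0, q1, q2}
read 1: {q0, q1, q2, q3}
read 0: {q0, q1, q2, q3}
read 0: {q0, q1, q2, q3}
read 0: {q0, q1, q2, q3}
read 0: {q0, q1, q2, q3}
read 0: {q0, q1, q2, q3}
read 1: {q0, q1, q2, q3}
read 0: {q0, q1, q2, q3}
read 0: {q0, q1, q2, q3}
Final reachable set {q0, q1, q2, q3} has 4 states.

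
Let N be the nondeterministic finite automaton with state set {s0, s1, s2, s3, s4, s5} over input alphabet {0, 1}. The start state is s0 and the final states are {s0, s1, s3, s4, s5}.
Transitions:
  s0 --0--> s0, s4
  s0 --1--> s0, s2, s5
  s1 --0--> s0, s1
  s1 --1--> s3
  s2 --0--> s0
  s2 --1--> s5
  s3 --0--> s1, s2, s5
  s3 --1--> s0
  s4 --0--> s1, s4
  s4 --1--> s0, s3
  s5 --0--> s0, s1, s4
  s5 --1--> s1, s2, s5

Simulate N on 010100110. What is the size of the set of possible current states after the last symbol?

Start: {s0}
read 0: {s0, s4}
read 1: {s0, s2, s3, s5}
read 0: {s0, s1, s2, s4, s5}
read 1: {s0, s1, s2, s3, s5}
read 0: {s0, s1, s2, s4, s5}
read 0: {s0, s1, s4}
read 1: {s0, s2, s3, s5}
read 1: {s0, s1, s2, s5}
read 0: {s0, s1, s4}
Final reachable set {s0, s1, s4} has 3 states.

3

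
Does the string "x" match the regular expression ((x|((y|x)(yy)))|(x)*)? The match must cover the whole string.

The left alternative (x|((y|x)(yy))) matches x.

yes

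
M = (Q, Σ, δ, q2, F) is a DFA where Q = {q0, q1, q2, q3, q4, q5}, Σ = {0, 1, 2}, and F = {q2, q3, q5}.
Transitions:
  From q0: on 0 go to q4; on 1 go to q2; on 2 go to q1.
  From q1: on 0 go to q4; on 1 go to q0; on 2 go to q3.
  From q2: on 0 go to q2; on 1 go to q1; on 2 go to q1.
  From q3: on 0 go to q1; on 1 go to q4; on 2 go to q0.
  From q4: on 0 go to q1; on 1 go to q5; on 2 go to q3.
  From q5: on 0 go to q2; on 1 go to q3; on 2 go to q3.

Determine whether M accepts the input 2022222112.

accepted

q2 --2--> q1
q1 --0--> q4
q4 --2--> q3
q3 --2--> q0
q0 --2--> q1
q1 --2--> q3
q3 --2--> q0
q0 --1--> q2
q2 --1--> q1
q1 --2--> q3
End in state q3, which is an accepting state.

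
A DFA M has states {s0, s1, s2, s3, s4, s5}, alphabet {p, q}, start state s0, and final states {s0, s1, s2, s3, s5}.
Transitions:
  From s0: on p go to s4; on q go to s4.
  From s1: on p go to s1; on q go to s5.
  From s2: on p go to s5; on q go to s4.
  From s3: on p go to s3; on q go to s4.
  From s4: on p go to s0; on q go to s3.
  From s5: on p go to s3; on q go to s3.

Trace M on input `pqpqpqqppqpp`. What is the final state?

s4

s0 --p--> s4
s4 --q--> s3
s3 --p--> s3
s3 --q--> s4
s4 --p--> s0
s0 --q--> s4
s4 --q--> s3
s3 --p--> s3
s3 --p--> s3
s3 --q--> s4
s4 --p--> s0
s0 --p--> s4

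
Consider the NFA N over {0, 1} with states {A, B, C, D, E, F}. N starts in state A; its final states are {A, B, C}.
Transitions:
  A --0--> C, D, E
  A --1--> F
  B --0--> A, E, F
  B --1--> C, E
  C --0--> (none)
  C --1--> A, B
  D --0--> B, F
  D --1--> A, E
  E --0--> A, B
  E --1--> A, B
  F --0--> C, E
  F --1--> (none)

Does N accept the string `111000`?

Start: {A}
read 1: {F}
read 1: {}
The reachable set is empty and stays empty for the remaining 4 symbols.
Reachable ∩ accepting = {} — empty.

rejected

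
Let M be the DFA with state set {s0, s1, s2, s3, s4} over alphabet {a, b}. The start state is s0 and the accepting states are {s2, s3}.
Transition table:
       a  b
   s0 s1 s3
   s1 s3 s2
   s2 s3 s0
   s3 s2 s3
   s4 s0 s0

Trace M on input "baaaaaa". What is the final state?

s0 --b--> s3
s3 --a--> s2
s2 --a--> s3
s3 --a--> s2
s2 --a--> s3
s3 --a--> s2
s2 --a--> s3

s3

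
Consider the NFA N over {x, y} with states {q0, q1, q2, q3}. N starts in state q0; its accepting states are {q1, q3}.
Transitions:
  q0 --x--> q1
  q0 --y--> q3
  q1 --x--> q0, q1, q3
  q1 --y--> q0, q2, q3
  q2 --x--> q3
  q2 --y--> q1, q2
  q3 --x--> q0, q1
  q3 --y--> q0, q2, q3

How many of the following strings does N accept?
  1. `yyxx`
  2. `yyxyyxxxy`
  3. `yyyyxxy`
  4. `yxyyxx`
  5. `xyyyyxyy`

5

`yyxx`: accepted
`yyxyyxxxy`: accepted
`yyyyxxy`: accepted
`yxyyxx`: accepted
`xyyyyxyy`: accepted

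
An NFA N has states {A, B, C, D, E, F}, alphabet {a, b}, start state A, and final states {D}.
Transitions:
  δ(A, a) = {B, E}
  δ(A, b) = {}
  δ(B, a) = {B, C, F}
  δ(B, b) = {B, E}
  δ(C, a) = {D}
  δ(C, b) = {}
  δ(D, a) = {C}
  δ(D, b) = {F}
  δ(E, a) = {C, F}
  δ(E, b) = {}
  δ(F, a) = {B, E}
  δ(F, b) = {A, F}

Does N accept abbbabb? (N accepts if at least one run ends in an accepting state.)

rejected

Start: {A}
read a: {B, E}
read b: {B, E}
read b: {B, E}
read b: {B, E}
read a: {B, C, F}
read b: {A, B, E, F}
read b: {A, B, E, F}
Reachable ∩ accepting = {} — empty.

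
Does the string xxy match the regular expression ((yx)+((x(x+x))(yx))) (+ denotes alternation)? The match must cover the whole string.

Neither (yx) nor ((x(x+x))(yx)) matches xxy.

no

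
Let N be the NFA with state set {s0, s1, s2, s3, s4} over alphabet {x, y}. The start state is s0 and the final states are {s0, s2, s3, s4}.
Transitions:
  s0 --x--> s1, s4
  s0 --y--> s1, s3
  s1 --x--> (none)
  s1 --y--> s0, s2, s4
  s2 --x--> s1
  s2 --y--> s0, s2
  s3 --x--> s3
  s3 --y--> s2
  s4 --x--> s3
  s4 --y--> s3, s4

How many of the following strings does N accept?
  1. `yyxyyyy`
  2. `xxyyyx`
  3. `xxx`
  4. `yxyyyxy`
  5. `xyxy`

`yyxyyyy`: accepted
`xxyyyx`: accepted
`xxx`: accepted
`yxyyyxy`: accepted
`xyxy`: accepted

5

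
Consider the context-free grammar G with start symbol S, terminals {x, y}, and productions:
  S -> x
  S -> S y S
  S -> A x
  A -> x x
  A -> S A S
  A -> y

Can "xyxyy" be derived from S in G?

no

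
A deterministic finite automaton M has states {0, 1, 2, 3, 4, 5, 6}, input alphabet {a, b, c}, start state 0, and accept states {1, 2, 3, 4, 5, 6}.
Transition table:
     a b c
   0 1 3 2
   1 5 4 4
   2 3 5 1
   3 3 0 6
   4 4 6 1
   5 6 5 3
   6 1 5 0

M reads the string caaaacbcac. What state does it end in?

6

0 --c--> 2
2 --a--> 3
3 --a--> 3
3 --a--> 3
3 --a--> 3
3 --c--> 6
6 --b--> 5
5 --c--> 3
3 --a--> 3
3 --c--> 6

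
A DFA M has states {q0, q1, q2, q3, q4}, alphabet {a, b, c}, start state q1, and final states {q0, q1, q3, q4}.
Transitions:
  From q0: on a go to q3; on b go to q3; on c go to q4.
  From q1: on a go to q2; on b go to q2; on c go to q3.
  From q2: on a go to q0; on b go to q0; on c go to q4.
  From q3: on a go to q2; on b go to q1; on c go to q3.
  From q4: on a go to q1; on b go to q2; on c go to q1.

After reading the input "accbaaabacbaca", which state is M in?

q1 --a--> q2
q2 --c--> q4
q4 --c--> q1
q1 --b--> q2
q2 --a--> q0
q0 --a--> q3
q3 --a--> q2
q2 --b--> q0
q0 --a--> q3
q3 --c--> q3
q3 --b--> q1
q1 --a--> q2
q2 --c--> q4
q4 --a--> q1

q1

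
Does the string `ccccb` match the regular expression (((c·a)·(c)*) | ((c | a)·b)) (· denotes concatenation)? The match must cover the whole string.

Neither ((c·a)·(c)*) nor ((c|a)·b) matches ccccb.

no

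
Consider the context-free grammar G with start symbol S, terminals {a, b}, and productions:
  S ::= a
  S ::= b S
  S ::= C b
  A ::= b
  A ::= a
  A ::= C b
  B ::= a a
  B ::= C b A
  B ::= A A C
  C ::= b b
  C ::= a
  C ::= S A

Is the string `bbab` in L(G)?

yes

S ⇒ bS ⇒ bbS ⇒ bbCb ⇒ bbab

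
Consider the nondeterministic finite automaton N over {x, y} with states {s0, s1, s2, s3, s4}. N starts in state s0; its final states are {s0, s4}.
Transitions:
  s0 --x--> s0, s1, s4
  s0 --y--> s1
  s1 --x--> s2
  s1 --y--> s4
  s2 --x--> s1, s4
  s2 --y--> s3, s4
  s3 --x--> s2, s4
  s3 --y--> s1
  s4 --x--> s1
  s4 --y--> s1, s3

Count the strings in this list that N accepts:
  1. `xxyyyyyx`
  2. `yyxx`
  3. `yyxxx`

`xxyyyyyx`: accepted
`yyxx`: rejected
`yyxxx`: accepted

2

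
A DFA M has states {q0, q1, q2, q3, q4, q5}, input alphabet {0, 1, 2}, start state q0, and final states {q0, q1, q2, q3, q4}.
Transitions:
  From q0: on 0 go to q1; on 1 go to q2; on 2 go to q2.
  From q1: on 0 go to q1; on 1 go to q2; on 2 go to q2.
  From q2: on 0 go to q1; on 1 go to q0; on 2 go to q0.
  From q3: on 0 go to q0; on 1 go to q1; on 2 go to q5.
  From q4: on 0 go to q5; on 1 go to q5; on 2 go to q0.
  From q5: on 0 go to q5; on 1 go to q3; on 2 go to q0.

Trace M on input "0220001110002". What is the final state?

q0 --0--> q1
q1 --2--> q2
q2 --2--> q0
q0 --0--> q1
q1 --0--> q1
q1 --0--> q1
q1 --1--> q2
q2 --1--> q0
q0 --1--> q2
q2 --0--> q1
q1 --0--> q1
q1 --0--> q1
q1 --2--> q2

q2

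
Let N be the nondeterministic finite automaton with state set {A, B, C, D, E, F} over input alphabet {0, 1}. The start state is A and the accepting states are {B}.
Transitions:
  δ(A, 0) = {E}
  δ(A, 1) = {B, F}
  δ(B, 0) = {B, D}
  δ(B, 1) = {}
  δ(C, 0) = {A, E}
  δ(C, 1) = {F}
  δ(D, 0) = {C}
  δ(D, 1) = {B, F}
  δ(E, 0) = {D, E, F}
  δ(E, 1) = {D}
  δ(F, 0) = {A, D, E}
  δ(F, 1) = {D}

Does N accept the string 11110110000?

rejected

Start: {A}
read 1: {B, F}
read 1: {D}
read 1: {B, F}
read 1: {D}
read 0: {C}
read 1: {F}
read 1: {D}
read 0: {C}
read 0: {A, E}
read 0: {D, E, F}
read 0: {A, C, D, E, F}
Reachable ∩ accepting = {} — empty.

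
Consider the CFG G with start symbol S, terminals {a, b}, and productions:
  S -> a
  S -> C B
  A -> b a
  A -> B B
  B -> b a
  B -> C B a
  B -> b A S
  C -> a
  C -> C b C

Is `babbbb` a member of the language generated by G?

no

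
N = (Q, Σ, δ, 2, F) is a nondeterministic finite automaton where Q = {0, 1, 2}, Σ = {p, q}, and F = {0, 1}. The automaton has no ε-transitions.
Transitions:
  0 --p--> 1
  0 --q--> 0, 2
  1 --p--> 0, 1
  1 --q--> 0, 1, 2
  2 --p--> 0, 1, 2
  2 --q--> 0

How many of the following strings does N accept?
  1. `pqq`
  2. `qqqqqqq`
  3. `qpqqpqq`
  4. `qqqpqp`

`pqq`: accepted
`qqqqqqq`: accepted
`qpqqpqq`: accepted
`qqqpqp`: accepted

4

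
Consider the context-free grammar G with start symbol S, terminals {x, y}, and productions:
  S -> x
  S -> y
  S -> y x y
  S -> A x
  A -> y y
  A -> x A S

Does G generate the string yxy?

yes

S ⇒ yxy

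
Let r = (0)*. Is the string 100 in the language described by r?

no

100 cannot be split into zero or more pieces each matching 0.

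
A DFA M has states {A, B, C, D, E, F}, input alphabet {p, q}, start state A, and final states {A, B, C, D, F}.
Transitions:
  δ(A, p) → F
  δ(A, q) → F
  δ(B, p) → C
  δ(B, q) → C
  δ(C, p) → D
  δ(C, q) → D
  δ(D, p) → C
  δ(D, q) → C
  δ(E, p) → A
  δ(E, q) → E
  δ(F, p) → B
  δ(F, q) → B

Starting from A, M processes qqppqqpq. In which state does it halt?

A --q--> F
F --q--> B
B --p--> C
C --p--> D
D --q--> C
C --q--> D
D --p--> C
C --q--> D

D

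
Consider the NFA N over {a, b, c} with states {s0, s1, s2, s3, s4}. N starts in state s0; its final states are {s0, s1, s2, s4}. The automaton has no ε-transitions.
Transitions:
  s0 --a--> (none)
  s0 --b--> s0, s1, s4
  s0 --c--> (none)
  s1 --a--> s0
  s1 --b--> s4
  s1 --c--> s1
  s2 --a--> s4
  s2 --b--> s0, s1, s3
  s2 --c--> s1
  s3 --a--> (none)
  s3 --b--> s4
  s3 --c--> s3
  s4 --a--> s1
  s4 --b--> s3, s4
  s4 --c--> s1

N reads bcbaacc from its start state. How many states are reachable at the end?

0

Start: {s0}
read b: {s0, s1, s4}
read c: {s1}
read b: {s4}
read a: {s1}
read a: {s0}
read c: {}
The reachable set is empty and stays empty for the remaining 1 symbol.
Final reachable set {} has 0 states.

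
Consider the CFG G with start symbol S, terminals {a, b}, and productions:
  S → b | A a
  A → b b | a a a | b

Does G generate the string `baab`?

no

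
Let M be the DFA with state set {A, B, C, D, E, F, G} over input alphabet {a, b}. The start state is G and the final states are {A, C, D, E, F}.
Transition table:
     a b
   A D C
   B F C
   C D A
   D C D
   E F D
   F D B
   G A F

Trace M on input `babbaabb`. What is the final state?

D

G --b--> F
F --a--> D
D --b--> D
D --b--> D
D --a--> C
C --a--> D
D --b--> D
D --b--> D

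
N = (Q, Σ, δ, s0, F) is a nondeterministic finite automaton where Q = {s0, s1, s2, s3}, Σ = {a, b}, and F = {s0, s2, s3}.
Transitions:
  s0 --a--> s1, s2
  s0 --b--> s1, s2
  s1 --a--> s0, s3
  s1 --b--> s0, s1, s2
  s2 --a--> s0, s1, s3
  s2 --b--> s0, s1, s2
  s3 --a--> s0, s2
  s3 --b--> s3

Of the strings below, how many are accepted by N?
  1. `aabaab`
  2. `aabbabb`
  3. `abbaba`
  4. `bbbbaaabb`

4

`aabaab`: accepted
`aabbabb`: accepted
`abbaba`: accepted
`bbbbaaabb`: accepted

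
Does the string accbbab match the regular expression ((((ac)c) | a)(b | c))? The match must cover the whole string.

no

No split of accbbab into u·v has (((ac)c)|a) matching u and (b|c) matching v.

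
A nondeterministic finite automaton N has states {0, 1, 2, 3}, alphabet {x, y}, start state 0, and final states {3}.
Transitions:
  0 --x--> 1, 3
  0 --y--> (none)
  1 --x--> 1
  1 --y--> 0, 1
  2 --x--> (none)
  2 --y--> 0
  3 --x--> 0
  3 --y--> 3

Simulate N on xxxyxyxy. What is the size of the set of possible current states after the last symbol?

Start: {0}
read x: {1, 3}
read x: {0, 1}
read x: {1, 3}
read y: {0, 1, 3}
read x: {0, 1, 3}
read y: {0, 1, 3}
read x: {0, 1, 3}
read y: {0, 1, 3}
Final reachable set {0, 1, 3} has 3 states.

3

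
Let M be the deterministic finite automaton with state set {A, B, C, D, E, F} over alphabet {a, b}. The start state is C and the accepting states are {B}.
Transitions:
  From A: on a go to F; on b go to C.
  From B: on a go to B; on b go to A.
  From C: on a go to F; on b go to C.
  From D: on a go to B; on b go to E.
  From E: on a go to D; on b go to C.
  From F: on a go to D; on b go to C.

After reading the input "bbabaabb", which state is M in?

C

C --b--> C
C --b--> C
C --a--> F
F --b--> C
C --a--> F
F --a--> D
D --b--> E
E --b--> C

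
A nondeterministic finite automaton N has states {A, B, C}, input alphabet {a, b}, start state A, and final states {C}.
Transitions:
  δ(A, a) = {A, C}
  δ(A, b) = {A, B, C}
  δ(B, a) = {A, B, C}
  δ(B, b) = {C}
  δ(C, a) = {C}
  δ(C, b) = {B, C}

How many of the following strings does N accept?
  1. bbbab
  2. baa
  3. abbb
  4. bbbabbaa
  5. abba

5

bbbab: accepted
baa: accepted
abbb: accepted
bbbabbaa: accepted
abba: accepted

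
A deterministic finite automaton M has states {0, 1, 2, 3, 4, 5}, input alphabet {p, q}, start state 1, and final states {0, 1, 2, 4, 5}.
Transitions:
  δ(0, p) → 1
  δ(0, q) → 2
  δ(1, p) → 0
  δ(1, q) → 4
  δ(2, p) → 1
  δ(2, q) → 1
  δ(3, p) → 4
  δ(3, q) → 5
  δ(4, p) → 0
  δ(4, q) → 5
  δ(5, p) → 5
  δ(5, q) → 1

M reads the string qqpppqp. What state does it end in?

1 --q--> 4
4 --q--> 5
5 --p--> 5
5 --p--> 5
5 --p--> 5
5 --q--> 1
1 --p--> 0

0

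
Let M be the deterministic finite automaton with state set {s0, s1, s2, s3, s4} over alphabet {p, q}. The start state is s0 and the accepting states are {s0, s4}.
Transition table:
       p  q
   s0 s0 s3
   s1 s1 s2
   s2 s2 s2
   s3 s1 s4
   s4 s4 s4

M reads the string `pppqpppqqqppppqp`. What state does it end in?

s2

s0 --p--> s0
s0 --p--> s0
s0 --p--> s0
s0 --q--> s3
s3 --p--> s1
s1 --p--> s1
s1 --p--> s1
s1 --q--> s2
s2 --q--> s2
s2 --q--> s2
s2 --p--> s2
s2 --p--> s2
s2 --p--> s2
s2 --p--> s2
s2 --q--> s2
s2 --p--> s2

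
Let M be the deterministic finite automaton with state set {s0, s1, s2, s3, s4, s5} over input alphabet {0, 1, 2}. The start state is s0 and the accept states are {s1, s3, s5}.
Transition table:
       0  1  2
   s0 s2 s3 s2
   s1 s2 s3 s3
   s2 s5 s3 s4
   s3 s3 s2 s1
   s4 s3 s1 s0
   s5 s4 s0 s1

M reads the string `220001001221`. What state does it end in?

s0 --2--> s2
s2 --2--> s4
s4 --0--> s3
s3 --0--> s3
s3 --0--> s3
s3 --1--> s2
s2 --0--> s5
s5 --0--> s4
s4 --1--> s1
s1 --2--> s3
s3 --2--> s1
s1 --1--> s3

s3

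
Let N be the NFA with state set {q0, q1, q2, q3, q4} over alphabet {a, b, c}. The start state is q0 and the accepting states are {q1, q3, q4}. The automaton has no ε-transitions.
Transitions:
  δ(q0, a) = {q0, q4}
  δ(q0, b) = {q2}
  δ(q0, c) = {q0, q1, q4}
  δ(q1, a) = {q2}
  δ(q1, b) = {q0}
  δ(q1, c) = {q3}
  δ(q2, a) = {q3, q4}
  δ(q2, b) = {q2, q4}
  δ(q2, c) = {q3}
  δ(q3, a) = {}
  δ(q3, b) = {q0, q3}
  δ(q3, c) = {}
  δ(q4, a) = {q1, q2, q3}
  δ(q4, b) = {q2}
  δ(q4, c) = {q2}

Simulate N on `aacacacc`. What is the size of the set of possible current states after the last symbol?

5

Start: {q0}
read a: {q0, q4}
read a: {q0, q1, q2, q3, q4}
read c: {q0, q1, q2, q3, q4}
read a: {q0, q1, q2, q3, q4}
read c: {q0, q1, q2, q3, q4}
read a: {q0, q1, q2, q3, q4}
read c: {q0, q1, q2, q3, q4}
read c: {q0, q1, q2, q3, q4}
Final reachable set {q0, q1, q2, q3, q4} has 5 states.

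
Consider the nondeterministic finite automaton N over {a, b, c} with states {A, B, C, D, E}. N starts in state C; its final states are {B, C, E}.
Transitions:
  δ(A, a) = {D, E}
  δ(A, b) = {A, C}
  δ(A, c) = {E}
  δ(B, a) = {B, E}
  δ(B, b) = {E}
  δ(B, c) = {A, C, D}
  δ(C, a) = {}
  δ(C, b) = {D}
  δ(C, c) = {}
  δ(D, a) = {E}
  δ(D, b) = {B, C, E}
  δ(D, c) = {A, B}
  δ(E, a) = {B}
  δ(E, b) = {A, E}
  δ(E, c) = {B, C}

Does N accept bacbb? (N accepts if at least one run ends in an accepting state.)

Start: {C}
read b: {D}
read a: {E}
read c: {B, C}
read b: {D, E}
read b: {A, B, C, E}
Reachable ∩ accepting = {B, C, E} — nonempty.

accepted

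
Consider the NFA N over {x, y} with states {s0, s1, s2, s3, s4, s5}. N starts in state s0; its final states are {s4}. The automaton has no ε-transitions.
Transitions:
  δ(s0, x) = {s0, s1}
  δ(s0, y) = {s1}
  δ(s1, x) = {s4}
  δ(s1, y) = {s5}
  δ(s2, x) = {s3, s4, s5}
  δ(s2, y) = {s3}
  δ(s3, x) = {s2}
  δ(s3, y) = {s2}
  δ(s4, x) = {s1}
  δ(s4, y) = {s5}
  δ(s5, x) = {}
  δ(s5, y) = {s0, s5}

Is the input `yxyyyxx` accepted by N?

accepted

Start: {s0}
read y: {s1}
read x: {s4}
read y: {s5}
read y: {s0, s5}
read y: {s0, s1, s5}
read x: {s0, s1, s4}
read x: {s0, s1, s4}
Reachable ∩ accepting = {s4} — nonempty.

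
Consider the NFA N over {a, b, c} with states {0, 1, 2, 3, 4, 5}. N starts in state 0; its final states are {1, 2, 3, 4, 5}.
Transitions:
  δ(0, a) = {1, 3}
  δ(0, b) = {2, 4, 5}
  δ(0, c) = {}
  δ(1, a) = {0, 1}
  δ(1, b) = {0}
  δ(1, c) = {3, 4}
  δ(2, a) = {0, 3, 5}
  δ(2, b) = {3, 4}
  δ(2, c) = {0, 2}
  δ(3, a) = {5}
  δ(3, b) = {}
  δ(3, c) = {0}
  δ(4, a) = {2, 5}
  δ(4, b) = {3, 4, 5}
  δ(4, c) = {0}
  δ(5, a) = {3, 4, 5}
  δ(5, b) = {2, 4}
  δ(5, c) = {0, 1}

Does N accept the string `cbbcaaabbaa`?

rejected

Start: {0}
read c: {}
The reachable set is empty and stays empty for the remaining 10 symbols.
Reachable ∩ accepting = {} — empty.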